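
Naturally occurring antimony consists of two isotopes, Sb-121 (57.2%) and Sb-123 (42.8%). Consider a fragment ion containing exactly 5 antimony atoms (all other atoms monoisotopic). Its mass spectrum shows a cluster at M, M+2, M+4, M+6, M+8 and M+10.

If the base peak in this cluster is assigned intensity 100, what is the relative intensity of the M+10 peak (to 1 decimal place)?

(0.572 + 0.428)^5 gives M 0.0612, M+2 0.2291, M+4 0.3428, M+6 0.2565, M+8 0.0960, M+10 0.0144; the largest is M+4.
P(M+4) = C(5,2) × 0.572^3 × 0.428^2 = 10 × 0.18714925 × 0.183184 = 0.342827 (base)
P(M+10) = C(5,5) × 0.572^0 × 0.428^5 = 1 × 1.0000 × 0.01436213 = 0.014362
Relative intensity = 0.014362 / 0.342827 × 100 = 4.2

4.2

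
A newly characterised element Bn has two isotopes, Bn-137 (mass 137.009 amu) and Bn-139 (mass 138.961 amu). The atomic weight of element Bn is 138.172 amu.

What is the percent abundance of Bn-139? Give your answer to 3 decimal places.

Writing the weighted mean with unknown fraction x of Bn-137:
137.009·x + 138.961·(1 − x) = 138.172
(137.009 − 138.961)·x = 138.172 − 138.961
x = -0.789 / -1.952 = 0.40420 → 40.420% Bn-137, 59.580% Bn-139.

59.580%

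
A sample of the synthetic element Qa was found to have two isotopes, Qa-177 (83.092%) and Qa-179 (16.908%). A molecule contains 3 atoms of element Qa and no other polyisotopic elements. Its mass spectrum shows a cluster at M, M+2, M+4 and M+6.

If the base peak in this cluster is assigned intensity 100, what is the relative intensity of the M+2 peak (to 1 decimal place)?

61.0

Binomial terms of (0.83092 + 0.16908)^3: M 0.5737, M+2 0.3502, M+4 0.0713, M+6 0.0048 → M is the base peak.
P(M) = C(3,0) × 0.83092^3 × 0.16908^0 = 1 × 0.57369047 × 1.0000 = 0.573690 (base)
P(M+2) = C(3,1) × 0.83092^2 × 0.16908^1 = 3 × 0.69042805 × 0.16908 = 0.350213
Relative intensity = 0.350213 / 0.573690 × 100 = 61.0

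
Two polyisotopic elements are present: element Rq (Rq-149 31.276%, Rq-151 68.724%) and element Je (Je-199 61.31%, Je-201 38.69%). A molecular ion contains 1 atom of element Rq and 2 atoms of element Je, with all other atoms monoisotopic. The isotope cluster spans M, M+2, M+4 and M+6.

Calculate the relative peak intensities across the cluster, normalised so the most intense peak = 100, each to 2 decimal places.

28.91 : 100.00 : 91.68 : 25.29

Element Rq pattern (n=1): 0.31276 : 0.68724
Element Je pattern (n=2): 0.37589161 : 0.47441678 : 0.14969161
Convolve the two distributions (both contribute in 2-u steps):
  M: 0.31276×0.37589161 = 0.117564
  M+2: 0.31276×0.47441678 + 0.68724×0.37589161 = 0.406706
  M+4: 0.31276×0.14969161 + 0.68724×0.47441678 = 0.372856
  M+6: 0.68724×0.14969161 = 0.102874
Scale to base peak (0.406706) = 100: 28.91 : 100.00 : 91.68 : 25.29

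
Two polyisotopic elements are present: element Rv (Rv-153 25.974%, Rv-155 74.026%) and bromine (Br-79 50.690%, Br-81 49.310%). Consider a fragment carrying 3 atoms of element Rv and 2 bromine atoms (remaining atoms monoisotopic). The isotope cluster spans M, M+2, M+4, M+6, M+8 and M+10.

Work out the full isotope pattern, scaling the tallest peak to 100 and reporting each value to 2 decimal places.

Element Rv pattern (n=3): 0.01752332 : 0.14982463 : 0.42700077 : 0.40565128
Bromine pattern (n=2): 0.25694761 : 0.49990478 : 0.24314761
Convolve the two distributions (both contribute in 2-u steps):
  M: 0.01752332×0.25694761 = 0.004503
  M+2: 0.01752332×0.49990478 + 0.14982463×0.25694761 = 0.047257
  M+4: 0.01752332×0.24314761 + 0.14982463×0.49990478 + 0.42700077×0.25694761 = 0.188876
  M+6: 0.14982463×0.24314761 + 0.42700077×0.49990478 + 0.40565128×0.25694761 = 0.354120
  M+8: 0.42700077×0.24314761 + 0.40565128×0.49990478 = 0.306611
  M+10: 0.40565128×0.24314761 = 0.098633
Scale to base peak (0.354120) = 100: 1.27 : 13.34 : 53.34 : 100.00 : 86.58 : 27.85

1.27 : 13.34 : 53.34 : 100.00 : 86.58 : 27.85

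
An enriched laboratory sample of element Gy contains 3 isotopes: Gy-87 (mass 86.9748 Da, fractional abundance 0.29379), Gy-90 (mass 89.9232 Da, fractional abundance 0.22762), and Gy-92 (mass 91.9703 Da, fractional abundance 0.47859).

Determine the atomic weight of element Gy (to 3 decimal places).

90.037 Da

Weight each isotope mass by its fractional abundance: 0.29379 × 86.9748 + 0.22762 × 89.9232 + 0.47859 × 91.9703
= 25.55233 + 20.46832 + 44.01607 = 90.03672 Da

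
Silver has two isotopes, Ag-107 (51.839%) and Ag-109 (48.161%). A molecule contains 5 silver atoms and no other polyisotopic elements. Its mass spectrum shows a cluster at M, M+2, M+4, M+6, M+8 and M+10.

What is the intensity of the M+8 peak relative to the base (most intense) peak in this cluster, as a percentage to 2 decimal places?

Binomial terms of (0.51839 + 0.48161)^5: M 0.0374, M+2 0.1739, M+4 0.3231, M+6 0.3002, M+8 0.1394, M+10 0.0259 → M+4 is the base peak.
P(M+4) = C(5,2) × 0.51839^3 × 0.48161^2 = 10 × 0.13930601 × 0.23194819 = 0.323118 (base)
P(M+8) = C(5,4) × 0.51839^1 × 0.48161^4 = 5 × 0.51839 × 0.05379996 = 0.139447
Relative intensity = 0.139447 / 0.323118 × 100 = 43.16

43.16%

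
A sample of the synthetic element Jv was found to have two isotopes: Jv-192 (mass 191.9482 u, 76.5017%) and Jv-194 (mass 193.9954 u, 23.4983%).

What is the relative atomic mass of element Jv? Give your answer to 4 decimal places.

192.4293 u

The abundance-weighted mean is 0.765017 × 191.9482 + 0.234983 × 193.9954
= 146.84364 + 45.58562 = 192.42926 u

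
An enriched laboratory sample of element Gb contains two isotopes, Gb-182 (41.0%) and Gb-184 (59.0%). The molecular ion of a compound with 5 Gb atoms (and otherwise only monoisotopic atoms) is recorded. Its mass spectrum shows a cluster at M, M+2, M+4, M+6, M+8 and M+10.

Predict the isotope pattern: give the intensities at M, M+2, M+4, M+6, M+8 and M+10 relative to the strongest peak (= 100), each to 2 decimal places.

Each Gb atom is independently Gb-182 (p = 0.410) or Gb-184 (q = 0.590); the cluster is the binomial expansion (p + q)^5.
P(M) = 0.410^5 = 0.011586
P(M+2) = 5 × 0.410^4 × 0.590^1 = 0.083360
P(M+4) = 10 × 0.410^3 × 0.590^2 = 0.239914
P(M+6) = 10 × 0.410^2 × 0.590^3 = 0.345242
P(M+8) = 5 × 0.410^1 × 0.590^4 = 0.248406
P(M+10) = 0.590^5 = 0.071492
The M+6 peak is largest (0.345242); scaling to 100 gives 3.36 : 24.15 : 69.49 : 100.00 : 71.95 : 20.71.

3.36 : 24.15 : 69.49 : 100.00 : 71.95 : 20.71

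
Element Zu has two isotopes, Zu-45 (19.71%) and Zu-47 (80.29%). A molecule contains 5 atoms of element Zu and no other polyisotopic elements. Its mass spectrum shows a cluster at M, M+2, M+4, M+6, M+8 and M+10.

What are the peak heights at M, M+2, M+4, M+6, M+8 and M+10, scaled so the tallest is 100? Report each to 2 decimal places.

The 5 Zu atoms are independent, so intensities follow the terms of (0.1971 + 0.8029)^5.
P(M) = 0.1971^5 = 0.000297
P(M+2) = 5 × 0.1971^4 × 0.8029^1 = 0.006059
P(M+4) = 10 × 0.1971^3 × 0.8029^2 = 0.049361
P(M+6) = 10 × 0.1971^2 × 0.8029^3 = 0.201075
P(M+8) = 5 × 0.1971^1 × 0.8029^4 = 0.409546
P(M+10) = 0.8029^5 = 0.333662
The M+8 peak is largest (0.409546); scaling to 100 gives 0.07 : 1.48 : 12.05 : 49.10 : 100.00 : 81.47.

0.07 : 1.48 : 12.05 : 49.10 : 100.00 : 81.47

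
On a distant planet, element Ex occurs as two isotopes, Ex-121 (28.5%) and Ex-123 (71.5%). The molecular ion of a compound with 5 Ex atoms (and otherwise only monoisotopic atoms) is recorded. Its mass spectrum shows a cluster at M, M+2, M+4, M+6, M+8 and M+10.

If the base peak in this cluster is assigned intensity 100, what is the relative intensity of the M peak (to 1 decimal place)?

Term probabilities: M 0.0019, M+2 0.0236, M+4 0.1183, M+6 0.2969, M+8 0.3724, M+10 0.1869. Base peak = M+8.
P(M+8) = C(5,4) × 0.285^1 × 0.715^4 = 5 × 0.2850 × 0.261351 = 0.372425 (base)
P(M) = C(5,0) × 0.285^5 × 0.715^0 = 1 × 0.00188029 × 1.0000 = 0.001880
Relative intensity = 0.001880 / 0.372425 × 100 = 0.5

0.5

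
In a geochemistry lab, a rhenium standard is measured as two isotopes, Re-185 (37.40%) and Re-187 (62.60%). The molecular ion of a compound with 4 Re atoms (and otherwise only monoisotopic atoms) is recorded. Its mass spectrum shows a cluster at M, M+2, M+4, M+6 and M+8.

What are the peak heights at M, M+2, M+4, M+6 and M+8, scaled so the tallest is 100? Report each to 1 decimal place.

Expanding (0.3740 + 0.6260)^4:
P(M) = 0.3740^4 = 0.019565
P(M+2) = 4 × 0.3740^3 × 0.6260^1 = 0.130993
P(M+4) = 6 × 0.3740^2 × 0.6260^2 = 0.328884
P(M+6) = 4 × 0.3740^1 × 0.6260^3 = 0.366990
P(M+8) = 0.6260^4 = 0.153567
The M+6 peak is largest (0.366990); scaling to 100 gives 5.3 : 35.7 : 89.6 : 100.0 : 41.8.

5.3 : 35.7 : 89.6 : 100.0 : 41.8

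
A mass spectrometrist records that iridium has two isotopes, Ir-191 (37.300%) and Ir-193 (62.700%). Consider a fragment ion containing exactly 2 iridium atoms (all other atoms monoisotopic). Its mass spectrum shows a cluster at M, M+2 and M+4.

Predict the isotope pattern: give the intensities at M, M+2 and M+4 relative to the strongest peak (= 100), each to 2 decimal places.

The 2 Ir atoms are independent, so intensities follow the terms of (0.37300 + 0.62700)^2.
P(M) = 0.37300^2 = 0.139129
P(M+2) = 2 × 0.37300^1 × 0.62700^1 = 0.467742
P(M+4) = 0.62700^2 = 0.393129
The M+2 peak is largest (0.467742); scaling to 100 gives 29.74 : 100.00 : 84.05.

29.74 : 100.00 : 84.05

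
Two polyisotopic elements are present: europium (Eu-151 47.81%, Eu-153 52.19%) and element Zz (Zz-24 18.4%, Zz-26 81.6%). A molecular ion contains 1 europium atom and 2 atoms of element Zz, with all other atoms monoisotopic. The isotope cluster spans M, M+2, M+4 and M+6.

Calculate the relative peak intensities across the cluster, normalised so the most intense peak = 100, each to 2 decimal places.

3.41 : 33.94 : 100.00 : 73.15

Europium pattern (n=1): 0.4781 : 0.5219
Element Zz pattern (n=2): 0.033856 : 0.300288 : 0.665856
Convolve the two distributions (both contribute in 2-u steps):
  M: 0.4781×0.033856 = 0.016187
  M+2: 0.4781×0.300288 + 0.5219×0.033856 = 0.161237
  M+4: 0.4781×0.665856 + 0.5219×0.300288 = 0.475066
  M+6: 0.5219×0.665856 = 0.347510
Scale to base peak (0.475066) = 100: 3.41 : 33.94 : 100.00 : 73.15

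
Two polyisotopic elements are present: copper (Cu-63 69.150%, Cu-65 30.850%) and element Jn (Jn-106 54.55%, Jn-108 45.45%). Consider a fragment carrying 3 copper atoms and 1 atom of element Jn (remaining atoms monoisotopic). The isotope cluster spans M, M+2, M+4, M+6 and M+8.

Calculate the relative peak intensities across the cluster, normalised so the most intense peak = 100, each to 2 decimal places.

46.05 : 100.00 : 78.85 : 27.00 : 3.41

Copper pattern (n=3): 0.33065611 : 0.44254842 : 0.19743483 : 0.02936064
Element Jn pattern (n=1): 0.5455 : 0.4545
Convolve the two distributions (both contribute in 2-u steps):
  M: 0.33065611×0.5455 = 0.180373
  M+2: 0.33065611×0.4545 + 0.44254842×0.5455 = 0.391693
  M+4: 0.44254842×0.4545 + 0.19743483×0.5455 = 0.308839
  M+6: 0.19743483×0.4545 + 0.02936064×0.5455 = 0.105750
  M+8: 0.02936064×0.4545 = 0.013344
Scale to base peak (0.391693) = 100: 46.05 : 100.00 : 78.85 : 27.00 : 3.41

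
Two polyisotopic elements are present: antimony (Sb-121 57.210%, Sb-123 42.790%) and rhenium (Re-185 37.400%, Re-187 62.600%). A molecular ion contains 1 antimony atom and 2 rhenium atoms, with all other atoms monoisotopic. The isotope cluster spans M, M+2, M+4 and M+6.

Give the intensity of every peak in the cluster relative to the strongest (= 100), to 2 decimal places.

Antimony pattern (n=1): 0.5721 : 0.4279
Rhenium pattern (n=2): 0.139876 : 0.468248 : 0.391876
Convolve the two distributions (both contribute in 2-u steps):
  M: 0.5721×0.139876 = 0.080023
  M+2: 0.5721×0.468248 + 0.4279×0.139876 = 0.327738
  M+4: 0.5721×0.391876 + 0.4279×0.468248 = 0.424556
  M+6: 0.4279×0.391876 = 0.167684
Scale to base peak (0.424556) = 100: 18.85 : 77.20 : 100.00 : 39.50

18.85 : 77.20 : 100.00 : 39.50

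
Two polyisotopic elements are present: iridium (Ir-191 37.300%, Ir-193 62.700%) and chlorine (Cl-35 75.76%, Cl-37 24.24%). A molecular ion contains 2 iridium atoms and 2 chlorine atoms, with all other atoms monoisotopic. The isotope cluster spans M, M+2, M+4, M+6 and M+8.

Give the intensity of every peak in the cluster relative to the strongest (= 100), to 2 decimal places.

19.69 : 78.79 : 100.00 : 42.37 : 5.69

Iridium pattern (n=2): 0.139129 : 0.467742 : 0.393129
Chlorine pattern (n=2): 0.57395776 : 0.36728448 : 0.05875776
Convolve the two distributions (both contribute in 2-u steps):
  M: 0.139129×0.57395776 = 0.079854
  M+2: 0.139129×0.36728448 + 0.467742×0.57395776 = 0.319564
  M+4: 0.139129×0.05875776 + 0.467742×0.36728448 + 0.393129×0.57395776 = 0.405609
  M+6: 0.467742×0.05875776 + 0.393129×0.36728448 = 0.171874
  M+8: 0.393129×0.05875776 = 0.023099
Scale to base peak (0.405609) = 100: 19.69 : 78.79 : 100.00 : 42.37 : 5.69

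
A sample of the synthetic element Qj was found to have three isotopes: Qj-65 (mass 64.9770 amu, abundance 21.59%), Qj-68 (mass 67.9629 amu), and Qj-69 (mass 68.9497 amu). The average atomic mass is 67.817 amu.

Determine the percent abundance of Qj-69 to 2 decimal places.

50.54%

Let x and y be the fractions of Qj-68 and Qj-69. Then x + y = 1 − 0.2159 = 0.7841 and 67.9629x + 68.9497y = 67.817 − 0.2159×64.9770 = 53.7884657.
Substituting: 67.9629x + 68.9497(0.7841 − x) = 53.7884657
(67.9629 − 68.9497)x = -0.27499407  ⇒  x = 0.27867, y = 0.50543
Qj-68: 27.87%, Qj-69: 50.54%.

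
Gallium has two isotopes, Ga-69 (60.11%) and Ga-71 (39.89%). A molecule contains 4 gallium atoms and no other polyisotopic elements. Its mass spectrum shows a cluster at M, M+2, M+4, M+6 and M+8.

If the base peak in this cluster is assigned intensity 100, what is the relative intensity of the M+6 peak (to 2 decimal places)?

(0.6011 + 0.3989)^4 gives M 0.1306, M+2 0.3465, M+4 0.3450, M+6 0.1526, M+8 0.0253; the largest is M+2.
P(M+2) = C(4,1) × 0.6011^3 × 0.3989^1 = 4 × 0.21719018 × 0.3989 = 0.346549 (base)
P(M+6) = C(4,3) × 0.6011^1 × 0.3989^3 = 4 × 0.6011 × 0.06347345 = 0.152616
Relative intensity = 0.152616 / 0.346549 × 100 = 44.04

44.04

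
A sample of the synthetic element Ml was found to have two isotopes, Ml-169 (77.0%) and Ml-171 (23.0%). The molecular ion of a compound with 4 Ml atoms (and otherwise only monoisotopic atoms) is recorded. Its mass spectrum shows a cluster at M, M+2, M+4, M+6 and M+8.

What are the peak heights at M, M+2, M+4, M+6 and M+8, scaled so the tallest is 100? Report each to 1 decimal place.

The 4 Ml atoms are independent, so intensities follow the terms of (0.770 + 0.230)^4.
P(M) = 0.770^4 = 0.351530
P(M+2) = 4 × 0.770^3 × 0.230^1 = 0.420010
P(M+4) = 6 × 0.770^2 × 0.230^2 = 0.188186
P(M+6) = 4 × 0.770^1 × 0.230^3 = 0.037474
P(M+8) = 0.230^4 = 0.002798
The M+2 peak is largest (0.420010); scaling to 100 gives 83.7 : 100.0 : 44.8 : 8.9 : 0.7.

83.7 : 100.0 : 44.8 : 8.9 : 0.7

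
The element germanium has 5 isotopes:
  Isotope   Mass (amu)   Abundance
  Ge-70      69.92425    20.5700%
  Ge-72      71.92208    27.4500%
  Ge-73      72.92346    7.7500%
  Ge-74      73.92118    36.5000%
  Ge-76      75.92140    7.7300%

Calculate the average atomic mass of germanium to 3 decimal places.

Ar = Σ fᵢ·mᵢ = 0.205700 × 69.92425 + 0.274500 × 71.92208 + 0.077500 × 72.92346 + 0.365000 × 73.92118 + 0.077300 × 75.92140
= 14.383418 + 19.742611 + 5.651568 + 26.981231 + 5.868724 = 72.627552 amu

72.628 amu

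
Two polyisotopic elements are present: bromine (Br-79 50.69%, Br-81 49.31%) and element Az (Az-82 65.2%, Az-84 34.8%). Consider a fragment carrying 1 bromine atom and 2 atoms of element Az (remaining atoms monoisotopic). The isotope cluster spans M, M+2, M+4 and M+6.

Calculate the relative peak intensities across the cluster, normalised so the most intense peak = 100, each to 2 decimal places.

49.01 : 100.00 : 64.86 : 13.58

Bromine pattern (n=1): 0.5069 : 0.4931
Element Az pattern (n=2): 0.425104 : 0.453792 : 0.121104
Convolve the two distributions (both contribute in 2-u steps):
  M: 0.5069×0.425104 = 0.215485
  M+2: 0.5069×0.453792 + 0.4931×0.425104 = 0.439646
  M+4: 0.5069×0.121104 + 0.4931×0.453792 = 0.285152
  M+6: 0.4931×0.121104 = 0.059716
Scale to base peak (0.439646) = 100: 49.01 : 100.00 : 64.86 : 13.58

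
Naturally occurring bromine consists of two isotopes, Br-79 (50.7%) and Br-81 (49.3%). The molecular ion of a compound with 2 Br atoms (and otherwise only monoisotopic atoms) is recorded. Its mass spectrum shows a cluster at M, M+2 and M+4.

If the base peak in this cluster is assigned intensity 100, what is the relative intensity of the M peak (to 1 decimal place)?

(0.507 + 0.493)^2 gives M 0.2570, M+2 0.4999, M+4 0.2430; the largest is M+2.
P(M+2) = C(2,1) × 0.507^1 × 0.493^1 = 2 × 0.5070 × 0.4930 = 0.499902 (base)
P(M) = C(2,0) × 0.507^2 × 0.493^0 = 1 × 0.257049 × 1.0000 = 0.257049
Relative intensity = 0.257049 / 0.499902 × 100 = 51.4

51.4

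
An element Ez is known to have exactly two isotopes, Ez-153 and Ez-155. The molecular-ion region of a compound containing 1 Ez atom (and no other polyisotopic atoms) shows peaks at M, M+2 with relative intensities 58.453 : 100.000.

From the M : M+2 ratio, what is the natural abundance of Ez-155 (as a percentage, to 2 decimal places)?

Let p = fractional abundance of Ez-153. I(M+2)/I(M) = [C(1,1)·p^0·(1−p)] / p^1 = 1·(1−p)/p = 100.000/58.453 = 1.7108
(1−p)/p = 1.7108/1 = 1.7108  ⇒  p = 1/(1 + 1.7108) = 0.3689
Ez-153: 36.89%, Ez-155: 63.11%.

63.11%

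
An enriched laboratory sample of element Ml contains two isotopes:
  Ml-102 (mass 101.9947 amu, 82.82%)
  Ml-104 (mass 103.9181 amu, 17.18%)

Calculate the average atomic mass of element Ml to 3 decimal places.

102.325 amu

Average mass = Σ (abundance × isotope mass) = 0.8282 × 101.9947 + 0.1718 × 103.9181
= 84.47201 + 17.85313 = 102.32514 amu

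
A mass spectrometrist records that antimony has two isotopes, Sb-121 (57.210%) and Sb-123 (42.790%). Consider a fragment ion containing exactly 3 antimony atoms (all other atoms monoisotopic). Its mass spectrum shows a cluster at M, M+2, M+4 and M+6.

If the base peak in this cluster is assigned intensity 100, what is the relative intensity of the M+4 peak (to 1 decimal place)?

(0.57210 + 0.42790)^3 gives M 0.1872, M+2 0.4202, M+4 0.3143, M+6 0.0783; the largest is M+2.
P(M+2) = C(3,1) × 0.57210^2 × 0.42790^1 = 3 × 0.32729841 × 0.4279 = 0.420153 (base)
P(M+4) = C(3,2) × 0.57210^1 × 0.42790^2 = 3 × 0.5721 × 0.18309841 = 0.314252
Relative intensity = 0.314252 / 0.420153 × 100 = 74.8

74.8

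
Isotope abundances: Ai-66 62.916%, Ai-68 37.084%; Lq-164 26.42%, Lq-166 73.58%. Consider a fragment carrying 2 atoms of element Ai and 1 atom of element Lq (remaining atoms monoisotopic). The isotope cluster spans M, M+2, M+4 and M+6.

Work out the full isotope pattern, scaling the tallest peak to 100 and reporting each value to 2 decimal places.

Element Ai pattern (n=2): 0.39584231 : 0.46663539 : 0.13752231
Element Lq pattern (n=1): 0.2642 : 0.7358
Convolve the two distributions (both contribute in 2-u steps):
  M: 0.39584231×0.2642 = 0.104582
  M+2: 0.39584231×0.7358 + 0.46663539×0.2642 = 0.414546
  M+4: 0.46663539×0.7358 + 0.13752231×0.2642 = 0.379684
  M+6: 0.13752231×0.7358 = 0.101189
Scale to base peak (0.414546) = 100: 25.23 : 100.00 : 91.59 : 24.41

25.23 : 100.00 : 91.59 : 24.41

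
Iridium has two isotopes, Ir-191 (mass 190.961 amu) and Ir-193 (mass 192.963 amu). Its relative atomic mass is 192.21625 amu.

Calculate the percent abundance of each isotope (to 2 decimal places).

Writing the weighted mean with unknown fraction x of Ir-191:
190.961·x + 192.963·(1 − x) = 192.21625
(190.961 − 192.963)·x = 192.21625 − 192.963
x = -0.74675 / -2.002 = 0.37300 → 37.30% Ir-191, 62.70% Ir-193.

Ir-191: 37.30%, Ir-193: 62.70%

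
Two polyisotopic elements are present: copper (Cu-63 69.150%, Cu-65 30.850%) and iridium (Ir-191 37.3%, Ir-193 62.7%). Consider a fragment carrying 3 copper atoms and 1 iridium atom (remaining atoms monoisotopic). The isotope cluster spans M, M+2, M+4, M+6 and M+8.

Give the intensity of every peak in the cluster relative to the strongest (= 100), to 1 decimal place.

Copper pattern (n=3): 0.33065611 : 0.44254842 : 0.19743483 : 0.02936064
Iridium pattern (n=1): 0.3730 : 0.6270
Convolve the two distributions (both contribute in 2-u steps):
  M: 0.33065611×0.3730 = 0.123335
  M+2: 0.33065611×0.6270 + 0.44254842×0.3730 = 0.372392
  M+4: 0.44254842×0.6270 + 0.19743483×0.3730 = 0.351121
  M+6: 0.19743483×0.6270 + 0.02936064×0.3730 = 0.134743
  M+8: 0.02936064×0.6270 = 0.018409
Scale to base peak (0.372392) = 100: 33.1 : 100.0 : 94.3 : 36.2 : 4.9

33.1 : 100.0 : 94.3 : 36.2 : 4.9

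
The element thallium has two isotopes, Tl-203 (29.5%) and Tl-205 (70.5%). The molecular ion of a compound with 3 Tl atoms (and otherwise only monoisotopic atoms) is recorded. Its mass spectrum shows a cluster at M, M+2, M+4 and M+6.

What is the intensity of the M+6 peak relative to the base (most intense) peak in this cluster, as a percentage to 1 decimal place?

79.7%

Binomial terms of (0.295 + 0.705)^3: M 0.0257, M+2 0.1841, M+4 0.4399, M+6 0.3504 → M+4 is the base peak.
P(M+4) = C(3,2) × 0.295^1 × 0.705^2 = 3 × 0.2950 × 0.497025 = 0.439867 (base)
P(M+6) = C(3,3) × 0.295^0 × 0.705^3 = 1 × 1.0000 × 0.35040263 = 0.350403
Relative intensity = 0.350403 / 0.439867 × 100 = 79.7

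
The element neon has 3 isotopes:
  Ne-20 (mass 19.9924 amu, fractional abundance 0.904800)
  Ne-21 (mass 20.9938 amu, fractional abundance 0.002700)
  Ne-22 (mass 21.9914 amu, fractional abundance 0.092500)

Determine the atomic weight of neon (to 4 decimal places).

20.1800 amu

Ar = Σ fᵢ·mᵢ = 0.904800 × 19.9924 + 0.002700 × 20.9938 + 0.092500 × 21.9914
= 18.08912 + 0.05668 + 2.03420 = 20.18000 amu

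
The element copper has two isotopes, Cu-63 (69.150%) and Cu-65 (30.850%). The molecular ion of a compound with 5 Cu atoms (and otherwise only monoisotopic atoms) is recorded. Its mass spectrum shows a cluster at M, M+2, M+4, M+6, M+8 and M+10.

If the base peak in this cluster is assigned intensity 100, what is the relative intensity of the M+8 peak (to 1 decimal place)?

8.9

(0.69150 + 0.30850)^5 gives M 0.1581, M+2 0.3527, M+4 0.3147, M+6 0.1404, M+8 0.0313, M+10 0.0028; the largest is M+2.
P(M+2) = C(5,1) × 0.69150^4 × 0.30850^1 = 5 × 0.2286487 × 0.3085 = 0.352691 (base)
P(M+8) = C(5,4) × 0.69150^1 × 0.30850^4 = 5 × 0.6915 × 0.00905776 = 0.031317
Relative intensity = 0.031317 / 0.352691 × 100 = 8.9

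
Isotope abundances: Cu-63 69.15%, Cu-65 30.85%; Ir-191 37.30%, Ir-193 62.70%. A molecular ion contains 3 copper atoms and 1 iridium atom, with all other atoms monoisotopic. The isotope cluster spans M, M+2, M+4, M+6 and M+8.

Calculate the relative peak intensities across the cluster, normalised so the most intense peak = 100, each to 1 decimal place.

33.1 : 100.0 : 94.3 : 36.2 : 4.9

Copper pattern (n=3): 0.33065611 : 0.44254842 : 0.19743483 : 0.02936064
Iridium pattern (n=1): 0.3730 : 0.6270
Convolve the two distributions (both contribute in 2-u steps):
  M: 0.33065611×0.3730 = 0.123335
  M+2: 0.33065611×0.6270 + 0.44254842×0.3730 = 0.372392
  M+4: 0.44254842×0.6270 + 0.19743483×0.3730 = 0.351121
  M+6: 0.19743483×0.6270 + 0.02936064×0.3730 = 0.134743
  M+8: 0.02936064×0.6270 = 0.018409
Scale to base peak (0.372392) = 100: 33.1 : 100.0 : 94.3 : 36.2 : 4.9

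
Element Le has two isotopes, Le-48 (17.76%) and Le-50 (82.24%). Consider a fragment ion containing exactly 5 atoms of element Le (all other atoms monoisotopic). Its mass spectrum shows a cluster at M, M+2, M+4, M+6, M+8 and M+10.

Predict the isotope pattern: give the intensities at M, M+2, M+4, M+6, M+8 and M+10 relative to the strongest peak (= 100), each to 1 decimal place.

0.0 : 1.0 : 9.3 : 43.2 : 100.0 : 92.6

Expanding (0.1776 + 0.8224)^5:
P(M) = 0.1776^5 = 0.000177
P(M+2) = 5 × 0.1776^4 × 0.8224^1 = 0.004091
P(M+4) = 10 × 0.1776^3 × 0.8224^2 = 0.037887
P(M+6) = 10 × 0.1776^2 × 0.8224^3 = 0.175443
P(M+8) = 5 × 0.1776^1 × 0.8224^4 = 0.406205
P(M+10) = 0.8224^5 = 0.376197
The M+8 peak is largest (0.406205); scaling to 100 gives 0.0 : 1.0 : 9.3 : 43.2 : 100.0 : 92.6.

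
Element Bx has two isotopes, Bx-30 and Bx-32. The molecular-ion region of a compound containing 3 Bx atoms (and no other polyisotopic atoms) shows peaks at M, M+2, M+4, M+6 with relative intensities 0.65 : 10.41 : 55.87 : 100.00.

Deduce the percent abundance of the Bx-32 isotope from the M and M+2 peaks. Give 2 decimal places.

84.22%

Write p for the Bx-30 fraction. I(M+2)/I(M) = [C(3,1)·p^2·(1−p)] / p^3 = 3·(1−p)/p = 10.41/0.65 = 16.0154
(1−p)/p = 16.0154/3 = 5.3385  ⇒  p = 1/(1 + 5.3385) = 0.1578
Bx-30: 15.78%, Bx-32: 84.22%.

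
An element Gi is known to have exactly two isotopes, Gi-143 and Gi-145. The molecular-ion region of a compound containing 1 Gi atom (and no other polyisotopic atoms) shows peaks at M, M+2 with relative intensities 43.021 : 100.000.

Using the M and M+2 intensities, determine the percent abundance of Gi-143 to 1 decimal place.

Write p for the Gi-143 fraction. I(M+2)/I(M) = [C(1,1)·p^0·(1−p)] / p^1 = 1·(1−p)/p = 100.000/43.021 = 2.3244
(1−p)/p = 2.3244/1 = 2.3244  ⇒  p = 1/(1 + 2.3244) = 0.3008
Gi-143: 30.1%, Gi-145: 69.9%.

30.1%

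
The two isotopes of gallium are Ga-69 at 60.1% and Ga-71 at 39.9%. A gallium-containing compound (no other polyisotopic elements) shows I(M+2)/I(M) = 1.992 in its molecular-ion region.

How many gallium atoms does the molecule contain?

3

With n Ga atoms, P(M+2)/P(M) = C(n,1)·p^(n−1)q / p^n = n·q/p = n · 0.399/0.601.
n = 1.992 × 0.601/0.399 = 3.00 ≈ 3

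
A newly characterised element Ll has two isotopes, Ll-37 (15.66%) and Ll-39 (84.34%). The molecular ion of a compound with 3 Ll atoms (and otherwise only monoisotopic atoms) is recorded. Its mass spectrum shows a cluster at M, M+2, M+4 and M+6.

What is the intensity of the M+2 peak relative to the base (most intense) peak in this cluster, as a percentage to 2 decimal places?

Binomial terms of (0.1566 + 0.8434)^3: M 0.0038, M+2 0.0620, M+4 0.3342, M+6 0.5999 → M+6 is the base peak.
P(M+6) = C(3,3) × 0.1566^0 × 0.8434^3 = 1 × 1.0000 × 0.59993029 = 0.599930 (base)
P(M+2) = C(3,1) × 0.1566^2 × 0.8434^1 = 3 × 0.02452356 × 0.8434 = 0.062050
Relative intensity = 0.062050 / 0.599930 × 100 = 10.34

10.34%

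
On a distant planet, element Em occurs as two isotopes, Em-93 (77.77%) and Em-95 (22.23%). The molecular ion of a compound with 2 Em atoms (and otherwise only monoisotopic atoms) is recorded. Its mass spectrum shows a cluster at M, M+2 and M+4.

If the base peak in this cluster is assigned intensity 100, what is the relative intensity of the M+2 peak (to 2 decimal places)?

Binomial terms of (0.7777 + 0.2223)^2: M 0.6048, M+2 0.3458, M+4 0.0494 → M is the base peak.
P(M) = C(2,0) × 0.7777^2 × 0.2223^0 = 1 × 0.60481729 × 1.0000 = 0.604817 (base)
P(M+2) = C(2,1) × 0.7777^1 × 0.2223^1 = 2 × 0.7777 × 0.2223 = 0.345765
Relative intensity = 0.345765 / 0.604817 × 100 = 57.17

57.17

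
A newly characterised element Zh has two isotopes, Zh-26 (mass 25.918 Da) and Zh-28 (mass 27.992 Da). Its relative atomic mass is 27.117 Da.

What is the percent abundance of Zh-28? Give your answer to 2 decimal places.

With x = fraction of Zh-26 (so Zh-28 is 1 − x):
25.918·x + 27.992·(1 − x) = 27.117
(25.918 − 27.992)·x = 27.117 − 27.992
x = -0.875 / -2.074 = 0.42189 → 42.19% Zh-26, 57.81% Zh-28.

57.81%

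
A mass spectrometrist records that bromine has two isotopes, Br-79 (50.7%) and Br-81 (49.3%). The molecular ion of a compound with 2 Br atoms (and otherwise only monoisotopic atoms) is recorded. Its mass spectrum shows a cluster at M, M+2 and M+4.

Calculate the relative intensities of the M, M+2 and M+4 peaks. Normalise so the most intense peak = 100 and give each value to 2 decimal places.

The 2 Br atoms are independent, so intensities follow the terms of (0.507 + 0.493)^2.
P(M) = 0.507^2 = 0.257049
P(M+2) = 2 × 0.507^1 × 0.493^1 = 0.499902
P(M+4) = 0.493^2 = 0.243049
The M+2 peak is largest (0.499902); scaling to 100 gives 51.42 : 100.00 : 48.62.

51.42 : 100.00 : 48.62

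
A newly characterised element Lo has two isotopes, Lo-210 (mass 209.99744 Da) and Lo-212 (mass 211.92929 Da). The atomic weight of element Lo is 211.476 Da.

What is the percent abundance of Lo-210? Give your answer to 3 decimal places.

23.464%

With x = fraction of Lo-210 (so Lo-212 is 1 − x):
209.99744·x + 211.92929·(1 − x) = 211.476
(209.99744 − 211.92929)·x = 211.476 − 211.92929
x = -0.45329 / -1.93185 = 0.23464 → 23.464% Lo-210, 76.536% Lo-212.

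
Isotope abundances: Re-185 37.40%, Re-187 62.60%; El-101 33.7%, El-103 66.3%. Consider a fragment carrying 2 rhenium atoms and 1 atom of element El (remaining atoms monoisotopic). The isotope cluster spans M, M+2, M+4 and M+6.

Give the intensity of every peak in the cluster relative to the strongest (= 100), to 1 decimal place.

10.7 : 56.6 : 100.0 : 58.7

Rhenium pattern (n=2): 0.139876 : 0.468248 : 0.391876
Element El pattern (n=1): 0.3370 : 0.6630
Convolve the two distributions (both contribute in 2-u steps):
  M: 0.139876×0.3370 = 0.047138
  M+2: 0.139876×0.6630 + 0.468248×0.3370 = 0.250537
  M+4: 0.468248×0.6630 + 0.391876×0.3370 = 0.442511
  M+6: 0.391876×0.6630 = 0.259814
Scale to base peak (0.442511) = 100: 10.7 : 56.6 : 100.0 : 58.7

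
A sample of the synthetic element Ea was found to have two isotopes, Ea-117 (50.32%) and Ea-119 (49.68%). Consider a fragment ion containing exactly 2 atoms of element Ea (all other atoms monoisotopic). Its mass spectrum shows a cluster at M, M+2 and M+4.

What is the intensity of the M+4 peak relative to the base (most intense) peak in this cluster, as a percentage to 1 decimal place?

49.4%

Term probabilities: M 0.2532, M+2 0.5000, M+4 0.2468. Base peak = M+2.
P(M+2) = C(2,1) × 0.5032^1 × 0.4968^1 = 2 × 0.5032 × 0.4968 = 0.499980 (base)
P(M+4) = C(2,2) × 0.5032^0 × 0.4968^2 = 1 × 1.0000 × 0.24681024 = 0.246810
Relative intensity = 0.246810 / 0.499980 × 100 = 49.4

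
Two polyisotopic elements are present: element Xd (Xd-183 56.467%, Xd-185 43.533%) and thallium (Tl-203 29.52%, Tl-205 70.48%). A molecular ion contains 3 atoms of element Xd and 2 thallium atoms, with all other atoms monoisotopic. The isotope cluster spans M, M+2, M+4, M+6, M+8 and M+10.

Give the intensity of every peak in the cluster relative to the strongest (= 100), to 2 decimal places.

Element Xd pattern (n=3): 0.18004628 : 0.4164178 : 0.32103558 : 0.08250035
Thallium pattern (n=2): 0.08714304 : 0.41611392 : 0.49674304
Convolve the two distributions (both contribute in 2-u steps):
  M: 0.18004628×0.08714304 = 0.015690
  M+2: 0.18004628×0.41611392 + 0.4164178×0.08714304 = 0.111208
  M+4: 0.18004628×0.49674304 + 0.4164178×0.41611392 + 0.32103558×0.08714304 = 0.290690
  M+6: 0.4164178×0.49674304 + 0.32103558×0.41611392 + 0.08250035×0.08714304 = 0.347629
  M+8: 0.32103558×0.49674304 + 0.08250035×0.41611392 = 0.193802
  M+10: 0.08250035×0.49674304 = 0.040981
Scale to base peak (0.347629) = 100: 4.51 : 31.99 : 83.62 : 100.00 : 55.75 : 11.79

4.51 : 31.99 : 83.62 : 100.00 : 55.75 : 11.79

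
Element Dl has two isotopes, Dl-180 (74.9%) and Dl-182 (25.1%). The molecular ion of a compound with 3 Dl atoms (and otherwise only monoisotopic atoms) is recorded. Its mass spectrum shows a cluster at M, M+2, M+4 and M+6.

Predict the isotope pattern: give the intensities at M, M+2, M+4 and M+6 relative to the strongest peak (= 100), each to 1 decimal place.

99.5 : 100.0 : 33.5 : 3.7

The 3 Dl atoms are independent, so intensities follow the terms of (0.749 + 0.251)^3.
P(M) = 0.749^3 = 0.420190
P(M+2) = 3 × 0.749^2 × 0.251^1 = 0.422434
P(M+4) = 3 × 0.749^1 × 0.251^2 = 0.141563
P(M+6) = 0.251^3 = 0.015813
The M+2 peak is largest (0.422434); scaling to 100 gives 99.5 : 100.0 : 33.5 : 3.7.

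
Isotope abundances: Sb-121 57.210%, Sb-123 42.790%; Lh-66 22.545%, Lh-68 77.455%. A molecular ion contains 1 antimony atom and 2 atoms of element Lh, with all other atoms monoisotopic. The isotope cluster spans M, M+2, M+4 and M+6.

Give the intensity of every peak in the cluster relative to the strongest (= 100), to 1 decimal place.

Antimony pattern (n=1): 0.5721 : 0.4279
Element Lh pattern (n=2): 0.0508277 : 0.34924459 : 0.5999277
Convolve the two distributions (both contribute in 2-u steps):
  M: 0.5721×0.0508277 = 0.029079
  M+2: 0.5721×0.34924459 + 0.4279×0.0508277 = 0.221552
  M+4: 0.5721×0.5999277 + 0.4279×0.34924459 = 0.492660
  M+6: 0.4279×0.5999277 = 0.256709
Scale to base peak (0.492660) = 100: 5.9 : 45.0 : 100.0 : 52.1

5.9 : 45.0 : 100.0 : 52.1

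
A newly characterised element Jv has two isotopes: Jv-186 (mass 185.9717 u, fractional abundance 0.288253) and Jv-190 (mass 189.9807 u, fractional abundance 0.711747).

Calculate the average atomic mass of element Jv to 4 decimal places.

188.8251 u

Average mass = Σ (abundance × isotope mass) = 0.288253 × 185.9717 + 0.711747 × 189.9807
= 53.60690 + 135.21819 = 188.82509 u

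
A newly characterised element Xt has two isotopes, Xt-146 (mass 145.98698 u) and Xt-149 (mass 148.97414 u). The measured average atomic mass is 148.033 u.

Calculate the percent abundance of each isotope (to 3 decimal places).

Let x be the fractional abundance of Xt-146; then Xt-149 has abundance 1 − x.
145.98698·x + 148.97414·(1 − x) = 148.033
(145.98698 − 148.97414)·x = 148.033 − 148.97414
x = -0.94114 / -2.98716 = 0.31506 → 31.506% Xt-146, 68.494% Xt-149.

Xt-146: 31.506%, Xt-149: 68.494%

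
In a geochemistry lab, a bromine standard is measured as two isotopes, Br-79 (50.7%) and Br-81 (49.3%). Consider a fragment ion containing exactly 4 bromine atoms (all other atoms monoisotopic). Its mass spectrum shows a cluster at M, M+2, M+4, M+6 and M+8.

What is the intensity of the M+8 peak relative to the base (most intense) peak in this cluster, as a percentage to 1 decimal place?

Binomial terms of (0.507 + 0.493)^4: M 0.0661, M+2 0.2570, M+4 0.3749, M+6 0.2430, M+8 0.0591 → M+4 is the base peak.
P(M+4) = C(4,2) × 0.507^2 × 0.493^2 = 6 × 0.257049 × 0.243049 = 0.374853 (base)
P(M+8) = C(4,4) × 0.507^0 × 0.493^4 = 1 × 1.0000 × 0.05907282 = 0.059073
Relative intensity = 0.059073 / 0.374853 × 100 = 15.8

15.8%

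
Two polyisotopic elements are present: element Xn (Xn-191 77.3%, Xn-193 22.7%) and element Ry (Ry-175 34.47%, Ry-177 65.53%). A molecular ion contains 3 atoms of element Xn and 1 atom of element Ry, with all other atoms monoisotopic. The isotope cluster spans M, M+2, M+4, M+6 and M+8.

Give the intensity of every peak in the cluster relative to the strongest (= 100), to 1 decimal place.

Element Xn pattern (n=3): 0.46188992 : 0.40691725 : 0.11949575 : 0.01169708
Element Ry pattern (n=1): 0.3447 : 0.6553
Convolve the two distributions (both contribute in 2-u steps):
  M: 0.46188992×0.3447 = 0.159213
  M+2: 0.46188992×0.6553 + 0.40691725×0.3447 = 0.442941
  M+4: 0.40691725×0.6553 + 0.11949575×0.3447 = 0.307843
  M+6: 0.11949575×0.6553 + 0.01169708×0.3447 = 0.082338
  M+8: 0.01169708×0.6553 = 0.007665
Scale to base peak (0.442941) = 100: 35.9 : 100.0 : 69.5 : 18.6 : 1.7

35.9 : 100.0 : 69.5 : 18.6 : 1.7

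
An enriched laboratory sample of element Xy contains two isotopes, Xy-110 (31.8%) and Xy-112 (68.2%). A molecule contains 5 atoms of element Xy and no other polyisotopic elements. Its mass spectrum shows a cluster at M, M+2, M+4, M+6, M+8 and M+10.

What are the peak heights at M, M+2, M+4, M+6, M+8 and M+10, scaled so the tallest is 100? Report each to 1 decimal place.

Each Xy atom is independently Xy-110 (p = 0.318) or Xy-112 (q = 0.682); the cluster is the binomial expansion (p + q)^5.
P(M) = 0.318^5 = 0.003252
P(M+2) = 5 × 0.318^4 × 0.682^1 = 0.034871
P(M+4) = 10 × 0.318^3 × 0.682^2 = 0.149572
P(M+6) = 10 × 0.318^2 × 0.682^3 = 0.320780
P(M+8) = 5 × 0.318^1 × 0.682^4 = 0.343981
P(M+10) = 0.682^5 = 0.147544
The M+8 peak is largest (0.343981); scaling to 100 gives 0.9 : 10.1 : 43.5 : 93.3 : 100.0 : 42.9.

0.9 : 10.1 : 43.5 : 93.3 : 100.0 : 42.9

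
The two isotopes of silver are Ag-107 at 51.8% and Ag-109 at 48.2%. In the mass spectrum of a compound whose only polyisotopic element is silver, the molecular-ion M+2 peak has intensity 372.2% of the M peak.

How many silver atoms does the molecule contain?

For n independent Ag atoms, I(M+2)/I(M) = n · (abundance Ag-109) / (abundance Ag-107) = n · 0.482/0.518.
n = 3.722 × 0.518/0.482 = 4.00 ≈ 4

4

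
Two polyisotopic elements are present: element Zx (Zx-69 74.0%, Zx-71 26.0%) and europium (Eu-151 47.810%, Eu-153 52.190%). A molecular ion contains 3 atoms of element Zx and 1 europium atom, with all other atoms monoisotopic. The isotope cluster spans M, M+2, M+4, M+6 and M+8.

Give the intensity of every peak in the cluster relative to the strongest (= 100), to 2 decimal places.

46.61 : 100.00 : 70.89 : 20.86 : 2.21

Element Zx pattern (n=3): 0.405224 : 0.427128 : 0.150072 : 0.017576
Europium pattern (n=1): 0.4781 : 0.5219
Convolve the two distributions (both contribute in 2-u steps):
  M: 0.405224×0.4781 = 0.193738
  M+2: 0.405224×0.5219 + 0.427128×0.4781 = 0.415696
  M+4: 0.427128×0.5219 + 0.150072×0.4781 = 0.294668
  M+6: 0.150072×0.5219 + 0.017576×0.4781 = 0.086726
  M+8: 0.017576×0.5219 = 0.009173
Scale to base peak (0.415696) = 100: 46.61 : 100.00 : 70.89 : 20.86 : 2.21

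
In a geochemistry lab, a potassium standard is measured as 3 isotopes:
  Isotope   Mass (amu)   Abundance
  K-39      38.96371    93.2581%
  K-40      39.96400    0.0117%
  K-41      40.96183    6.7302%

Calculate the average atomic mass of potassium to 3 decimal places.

39.098 amu

The abundance-weighted mean is 0.932581 × 38.96371 + 0.000117 × 39.96400 + 0.067302 × 40.96183
= 36.336816 + 0.004676 + 2.756813 = 39.098305 amu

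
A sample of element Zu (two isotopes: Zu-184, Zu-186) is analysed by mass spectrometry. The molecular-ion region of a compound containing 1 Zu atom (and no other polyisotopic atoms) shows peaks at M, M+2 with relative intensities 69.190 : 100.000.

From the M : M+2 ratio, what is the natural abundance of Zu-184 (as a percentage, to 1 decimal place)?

Let p = fractional abundance of Zu-184. I(M+2)/I(M) = [C(1,1)·p^0·(1−p)] / p^1 = 1·(1−p)/p = 100.000/69.190 = 1.4453
(1−p)/p = 1.4453/1 = 1.4453  ⇒  p = 1/(1 + 1.4453) = 0.4089
Zu-184: 40.9%, Zu-186: 59.1%.

40.9%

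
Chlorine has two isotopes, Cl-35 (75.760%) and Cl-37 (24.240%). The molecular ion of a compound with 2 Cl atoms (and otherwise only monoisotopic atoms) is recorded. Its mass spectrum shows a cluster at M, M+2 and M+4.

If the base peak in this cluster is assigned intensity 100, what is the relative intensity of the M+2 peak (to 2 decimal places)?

63.99

Binomial terms of (0.75760 + 0.24240)^2: M 0.5740, M+2 0.3673, M+4 0.0588 → M is the base peak.
P(M) = C(2,0) × 0.75760^2 × 0.24240^0 = 1 × 0.57395776 × 1.0000 = 0.573958 (base)
P(M+2) = C(2,1) × 0.75760^1 × 0.24240^1 = 2 × 0.7576 × 0.2424 = 0.367284
Relative intensity = 0.367284 / 0.573958 × 100 = 63.99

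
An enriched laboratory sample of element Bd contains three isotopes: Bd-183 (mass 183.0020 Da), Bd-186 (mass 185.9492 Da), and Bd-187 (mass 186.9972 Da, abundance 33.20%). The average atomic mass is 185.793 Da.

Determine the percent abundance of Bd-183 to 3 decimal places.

Let x and y be the fractions of Bd-183 and Bd-186. Then x + y = 1 − 0.3320 = 0.6680 and 183.0020x + 185.9492y = 185.793 − 0.3320×186.9972 = 123.7099296.
Substituting: 183.0020x + 185.9492(0.6680 − x) = 123.7099296
(183.0020 − 185.9492)x = -0.504136  ⇒  x = 0.17106, y = 0.49694
Bd-183: 17.106%, Bd-186: 49.694%.

17.106%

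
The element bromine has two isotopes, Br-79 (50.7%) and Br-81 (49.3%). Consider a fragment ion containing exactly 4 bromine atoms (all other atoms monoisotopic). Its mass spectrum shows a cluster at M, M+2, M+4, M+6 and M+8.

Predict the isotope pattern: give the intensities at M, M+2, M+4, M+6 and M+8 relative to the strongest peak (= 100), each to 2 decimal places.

17.63 : 68.56 : 100.00 : 64.83 : 15.76

The 4 Br atoms are independent, so intensities follow the terms of (0.507 + 0.493)^4.
P(M) = 0.507^4 = 0.066074
P(M+2) = 4 × 0.507^3 × 0.493^1 = 0.256999
P(M+4) = 6 × 0.507^2 × 0.493^2 = 0.374853
P(M+6) = 4 × 0.507^1 × 0.493^3 = 0.243001
P(M+8) = 0.493^4 = 0.059073
The M+4 peak is largest (0.374853); scaling to 100 gives 17.63 : 68.56 : 100.00 : 64.83 : 15.76.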